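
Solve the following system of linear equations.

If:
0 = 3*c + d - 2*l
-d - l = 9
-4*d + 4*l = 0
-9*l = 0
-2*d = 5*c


Then:
No Solution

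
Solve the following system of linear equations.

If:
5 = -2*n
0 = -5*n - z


Then:
n = -5/2
z = 25/2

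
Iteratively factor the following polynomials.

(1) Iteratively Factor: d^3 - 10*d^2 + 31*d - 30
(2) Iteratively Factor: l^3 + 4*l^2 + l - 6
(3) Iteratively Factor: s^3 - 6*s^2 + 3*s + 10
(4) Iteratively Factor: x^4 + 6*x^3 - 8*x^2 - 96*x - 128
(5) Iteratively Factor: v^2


(1) = (d - 3)*(d^2 - 7*d + 10) = (d - 3)*(d - 2)*(d - 5)
(2) = (l + 2)*(l^2 + 2*l - 3) = (l - 1)*(l + 2)*(l + 3)
(3) = (s + 1)*(s^2 - 7*s + 10) = (s - 5)*(s + 1)*(s - 2)
(4) = (x + 4)*(x^3 + 2*x^2 - 16*x - 32) = (x + 4)^2*(x^2 - 2*x - 8) = (x - 4)*(x + 4)^2*(x + 2)
(5) = (v)*(v)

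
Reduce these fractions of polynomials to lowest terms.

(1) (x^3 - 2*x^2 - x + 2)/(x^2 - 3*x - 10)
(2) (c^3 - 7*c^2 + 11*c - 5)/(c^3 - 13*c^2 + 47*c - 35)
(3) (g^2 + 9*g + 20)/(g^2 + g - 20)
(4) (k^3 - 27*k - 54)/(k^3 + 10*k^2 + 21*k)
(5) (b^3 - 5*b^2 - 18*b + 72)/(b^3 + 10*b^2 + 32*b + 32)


(1) = (x^3 - 2*x^2 - x + 2)/(x^2 - 3*x - 10)
(2) = (c - 1)/(c - 7)
(3) = (g + 4)/(g - 4)
(4) = (k^2 - 3*k - 18)/(k^2 + 7*k)
(5) = (b^2 - 9*b + 18)/(b^2 + 6*b + 8)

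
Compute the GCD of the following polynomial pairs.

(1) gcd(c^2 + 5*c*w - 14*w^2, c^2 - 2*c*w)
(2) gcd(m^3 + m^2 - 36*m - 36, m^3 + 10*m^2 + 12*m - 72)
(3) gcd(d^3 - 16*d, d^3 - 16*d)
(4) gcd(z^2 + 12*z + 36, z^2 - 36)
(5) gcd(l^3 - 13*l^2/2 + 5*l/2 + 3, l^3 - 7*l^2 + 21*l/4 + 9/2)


(1) = -c + 2*w
(2) = m + 6
(3) = d^3 - 16*d
(4) = gcd((z + 6)^2, (z - 6)*(z + 6)) = z + 6
(5) = gcd((l - 6)*(l - 1)*(l + 1/2), (l - 6)*(l - 3/2)*(l + 1/2)) = l^2 - 11*l/2 - 3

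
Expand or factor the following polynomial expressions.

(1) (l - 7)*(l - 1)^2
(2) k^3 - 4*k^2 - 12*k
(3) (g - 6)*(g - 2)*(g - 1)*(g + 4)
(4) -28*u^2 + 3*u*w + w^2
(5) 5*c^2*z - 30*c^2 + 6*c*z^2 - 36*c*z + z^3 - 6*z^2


(1) = l^3 - 9*l^2 + 15*l - 7
(2) = k*(k - 6)*(k + 2)
(3) = g^4 - 5*g^3 - 16*g^2 + 68*g - 48
(4) = (-4*u + w)*(7*u + w)
(5) = (c + z)*(5*c + z)*(z - 6)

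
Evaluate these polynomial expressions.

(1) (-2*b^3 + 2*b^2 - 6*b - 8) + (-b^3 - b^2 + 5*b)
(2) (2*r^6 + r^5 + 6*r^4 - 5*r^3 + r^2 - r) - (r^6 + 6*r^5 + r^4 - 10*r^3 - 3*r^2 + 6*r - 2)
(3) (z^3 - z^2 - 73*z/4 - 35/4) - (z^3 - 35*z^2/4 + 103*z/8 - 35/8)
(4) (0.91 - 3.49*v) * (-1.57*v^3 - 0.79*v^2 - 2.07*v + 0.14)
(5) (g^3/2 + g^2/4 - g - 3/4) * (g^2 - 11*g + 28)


(1) = -3*b^3 + b^2 - b - 8
(2) = r^6 - 5*r^5 + 5*r^4 + 5*r^3 + 4*r^2 - 7*r + 2
(3) = 31*z^2/4 - 249*z/8 - 35/8
(4) = 5.4793*v^4 + 1.3284*v^3 + 6.5054*v^2 - 2.3723*v + 0.1274
(5) = g^5/2 - 21*g^4/4 + 41*g^3/4 + 69*g^2/4 - 79*g/4 - 21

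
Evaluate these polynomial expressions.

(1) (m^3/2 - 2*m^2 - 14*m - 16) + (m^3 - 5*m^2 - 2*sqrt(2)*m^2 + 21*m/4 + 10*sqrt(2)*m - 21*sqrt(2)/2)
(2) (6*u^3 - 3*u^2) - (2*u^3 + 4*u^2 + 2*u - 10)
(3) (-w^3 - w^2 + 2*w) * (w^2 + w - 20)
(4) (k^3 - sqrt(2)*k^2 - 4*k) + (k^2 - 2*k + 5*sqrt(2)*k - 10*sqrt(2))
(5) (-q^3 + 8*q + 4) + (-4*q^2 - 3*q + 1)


(1) = 3*m^3/2 - 7*m^2 - 2*sqrt(2)*m^2 - 35*m/4 + 10*sqrt(2)*m - 16 - 21*sqrt(2)/2
(2) = 4*u^3 - 7*u^2 - 2*u + 10
(3) = -w^5 - 2*w^4 + 21*w^3 + 22*w^2 - 40*w
(4) = k^3 - sqrt(2)*k^2 + k^2 - 6*k + 5*sqrt(2)*k - 10*sqrt(2)
(5) = -q^3 - 4*q^2 + 5*q + 5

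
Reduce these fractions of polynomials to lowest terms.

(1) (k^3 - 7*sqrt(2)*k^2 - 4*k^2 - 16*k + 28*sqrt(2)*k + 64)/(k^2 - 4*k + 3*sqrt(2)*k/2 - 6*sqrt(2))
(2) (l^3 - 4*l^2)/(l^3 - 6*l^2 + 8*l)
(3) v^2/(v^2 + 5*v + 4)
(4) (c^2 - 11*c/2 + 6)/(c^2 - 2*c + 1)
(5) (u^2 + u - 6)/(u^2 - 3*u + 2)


(1) = (2*k^2 - 14*sqrt(2)*k - 32)/(2*k + 3*sqrt(2))
(2) = l/(l - 2)
(3) = v^2/(v^2 + 5*v + 4)
(4) = (2*c^2 - 11*c + 12)/(2*c^2 - 4*c + 2)
(5) = (u + 3)/(u - 1)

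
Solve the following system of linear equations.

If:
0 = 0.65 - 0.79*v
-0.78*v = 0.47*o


Then:
o = -1.37
v = 0.82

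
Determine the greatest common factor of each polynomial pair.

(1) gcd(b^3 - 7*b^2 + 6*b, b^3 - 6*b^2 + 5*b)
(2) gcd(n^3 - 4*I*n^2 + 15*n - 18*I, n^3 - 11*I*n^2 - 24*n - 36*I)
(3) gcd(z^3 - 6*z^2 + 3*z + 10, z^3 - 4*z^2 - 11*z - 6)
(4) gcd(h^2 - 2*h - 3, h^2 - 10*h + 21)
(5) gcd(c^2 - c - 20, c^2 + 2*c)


(1) = gcd(b*(b - 6)*(b - 1), b*(b - 5)*(b - 1)) = b^2 - b
(2) = gcd((n - 6*I)*(n - I)*(n + 3*I), (n - 6*I)^2*(n + I)) = n - 6*I
(3) = gcd((z - 5)*(z - 2)*(z + 1), (z - 6)*(z + 1)^2) = z + 1
(4) = gcd((h - 3)*(h + 1), (h - 7)*(h - 3)) = h - 3
(5) = gcd((c - 5)*(c + 4), c*(c + 2)) = 1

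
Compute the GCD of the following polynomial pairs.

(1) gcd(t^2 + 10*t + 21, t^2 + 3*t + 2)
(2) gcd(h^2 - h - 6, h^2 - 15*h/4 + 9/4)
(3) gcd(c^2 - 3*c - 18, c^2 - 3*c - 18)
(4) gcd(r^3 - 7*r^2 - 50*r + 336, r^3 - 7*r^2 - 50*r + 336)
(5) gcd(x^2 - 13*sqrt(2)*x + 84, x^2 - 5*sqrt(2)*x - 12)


(1) = gcd((t + 3)*(t + 7), (t + 1)*(t + 2)) = 1
(2) = h - 3
(3) = c^2 - 3*c - 18
(4) = gcd((r - 8)*(r - 6)*(r + 7), (r - 8)*(r - 6)*(r + 7)) = r^3 - 7*r^2 - 50*r + 336
(5) = x - 6*sqrt(2)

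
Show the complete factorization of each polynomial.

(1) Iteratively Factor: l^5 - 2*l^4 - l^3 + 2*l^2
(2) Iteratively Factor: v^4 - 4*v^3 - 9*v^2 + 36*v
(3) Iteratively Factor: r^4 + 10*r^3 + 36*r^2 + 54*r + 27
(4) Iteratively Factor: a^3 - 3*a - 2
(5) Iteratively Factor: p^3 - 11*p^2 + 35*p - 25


(1) = (l)*(l^4 - 2*l^3 - l^2 + 2*l) = l^2*(l^3 - 2*l^2 - l + 2) = l^2*(l - 1)*(l^2 - l - 2) = l^2*(l - 2)*(l - 1)*(l + 1)
(2) = (v - 4)*(v^3 - 9*v) = (v - 4)*(v + 3)*(v^2 - 3*v) = v*(v - 4)*(v + 3)*(v - 3)
(3) = (r + 3)*(r^3 + 7*r^2 + 15*r + 9) = (r + 1)*(r + 3)*(r^2 + 6*r + 9) = (r + 1)*(r + 3)^2*(r + 3)
(4) = (a - 2)*(a^2 + 2*a + 1) = (a - 2)*(a + 1)*(a + 1)
(5) = (p - 5)*(p^2 - 6*p + 5) = (p - 5)*(p - 1)*(p - 5)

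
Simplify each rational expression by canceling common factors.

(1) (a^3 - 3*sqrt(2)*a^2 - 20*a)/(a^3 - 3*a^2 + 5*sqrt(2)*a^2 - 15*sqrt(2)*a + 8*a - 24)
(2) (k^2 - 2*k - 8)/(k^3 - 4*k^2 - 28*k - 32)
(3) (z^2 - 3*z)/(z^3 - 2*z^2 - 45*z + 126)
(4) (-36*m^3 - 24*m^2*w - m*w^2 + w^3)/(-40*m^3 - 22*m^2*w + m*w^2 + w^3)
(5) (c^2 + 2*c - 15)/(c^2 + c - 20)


(1) = (a^3 - 3*sqrt(2)*a^2 - 20*a)/(a^3 + a^2*(-3 + 5*sqrt(2)) + a*(8 - 15*sqrt(2)) - 24)
(2) = (k - 4)/(k^2 - 6*k - 16)
(3) = z/(z^2 + z - 42)
(4) = (-18*m^2 - 3*m*w + w^2)/(-20*m^2 - m*w + w^2)
(5) = (c - 3)/(c - 4)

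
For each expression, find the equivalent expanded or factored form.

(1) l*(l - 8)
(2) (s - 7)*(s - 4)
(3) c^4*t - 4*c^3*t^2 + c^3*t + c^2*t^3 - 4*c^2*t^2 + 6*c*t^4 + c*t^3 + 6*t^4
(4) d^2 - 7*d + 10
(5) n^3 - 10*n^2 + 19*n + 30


(1) = l^2 - 8*l
(2) = s^2 - 11*s + 28
(3) = (c - 3*t)*(c - 2*t)*(c + t)*(c*t + t)
(4) = (d - 5)*(d - 2)
(5) = (n - 6)*(n - 5)*(n + 1)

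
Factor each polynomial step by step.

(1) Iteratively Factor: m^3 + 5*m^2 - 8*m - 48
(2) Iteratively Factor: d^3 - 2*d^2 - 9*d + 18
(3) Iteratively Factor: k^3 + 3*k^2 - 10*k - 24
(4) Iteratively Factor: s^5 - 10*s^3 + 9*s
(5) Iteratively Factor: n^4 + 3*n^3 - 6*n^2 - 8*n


(1) = (m + 4)*(m^2 + m - 12) = (m - 3)*(m + 4)*(m + 4)
(2) = (d - 3)*(d^2 + d - 6) = (d - 3)*(d + 3)*(d - 2)
(3) = (k + 2)*(k^2 + k - 12) = (k + 2)*(k + 4)*(k - 3)
(4) = (s + 1)*(s^4 - s^3 - 9*s^2 + 9*s) = s*(s + 1)*(s^3 - s^2 - 9*s + 9) = s*(s - 3)*(s + 1)*(s^2 + 2*s - 3) = s*(s - 3)*(s - 1)*(s + 1)*(s + 3)
(5) = (n)*(n^3 + 3*n^2 - 6*n - 8) = n*(n - 2)*(n^2 + 5*n + 4) = n*(n - 2)*(n + 4)*(n + 1)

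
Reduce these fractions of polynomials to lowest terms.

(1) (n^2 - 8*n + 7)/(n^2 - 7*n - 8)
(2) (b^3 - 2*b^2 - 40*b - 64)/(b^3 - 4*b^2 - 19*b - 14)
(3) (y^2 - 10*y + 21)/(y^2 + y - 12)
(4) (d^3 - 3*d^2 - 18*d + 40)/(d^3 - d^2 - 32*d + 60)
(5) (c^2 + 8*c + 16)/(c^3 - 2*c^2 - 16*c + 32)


(1) = (n^2 - 8*n + 7)/(n^2 - 7*n - 8)
(2) = (b^2 - 4*b - 32)/(b^2 - 6*b - 7)
(3) = (y - 7)/(y + 4)
(4) = (d + 4)/(d + 6)
(5) = (c + 4)/(c^2 - 6*c + 8)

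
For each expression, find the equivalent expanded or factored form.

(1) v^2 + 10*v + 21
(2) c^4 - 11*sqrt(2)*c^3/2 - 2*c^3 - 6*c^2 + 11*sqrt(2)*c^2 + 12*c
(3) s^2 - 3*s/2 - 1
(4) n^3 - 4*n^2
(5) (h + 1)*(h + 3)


(1) = (v + 3)*(v + 7)
(2) = c*(c - 2)*(c - 6*sqrt(2))*(c + sqrt(2)/2)
(3) = (s - 2)*(s + 1/2)
(4) = n^2*(n - 4)
(5) = h^2 + 4*h + 3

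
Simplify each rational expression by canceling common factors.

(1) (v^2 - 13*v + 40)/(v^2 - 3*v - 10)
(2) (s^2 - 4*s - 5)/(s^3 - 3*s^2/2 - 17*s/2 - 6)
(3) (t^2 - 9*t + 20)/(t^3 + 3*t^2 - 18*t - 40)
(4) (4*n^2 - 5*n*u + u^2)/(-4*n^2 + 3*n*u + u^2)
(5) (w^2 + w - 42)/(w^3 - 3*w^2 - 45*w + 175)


(1) = (v - 8)/(v + 2)
(2) = (2*s - 10)/(2*s^2 - 5*s - 12)
(3) = (t - 5)/(t^2 + 7*t + 10)
(4) = (-4*n + u)/(4*n + u)
(5) = (w - 6)/(w^2 - 10*w + 25)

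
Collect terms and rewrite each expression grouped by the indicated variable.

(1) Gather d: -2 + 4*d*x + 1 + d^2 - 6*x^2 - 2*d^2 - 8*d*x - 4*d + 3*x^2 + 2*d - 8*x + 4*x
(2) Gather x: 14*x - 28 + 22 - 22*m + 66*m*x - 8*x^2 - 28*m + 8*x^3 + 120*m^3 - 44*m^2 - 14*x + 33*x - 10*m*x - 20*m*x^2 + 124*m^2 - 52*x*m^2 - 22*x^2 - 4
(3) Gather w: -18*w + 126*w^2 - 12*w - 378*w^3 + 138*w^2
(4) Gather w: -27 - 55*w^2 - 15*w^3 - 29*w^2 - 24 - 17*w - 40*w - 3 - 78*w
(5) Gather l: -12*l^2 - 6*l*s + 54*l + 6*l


(1) = -d^2 + d*(-4*x - 2) - 3*x^2 - 4*x - 1
(2) = 120*m^3 + 80*m^2 - 50*m + 8*x^3 + x^2*(-20*m - 30) + x*(-52*m^2 + 56*m + 33) - 10
(3) = -378*w^3 + 264*w^2 - 30*w
(4) = -15*w^3 - 84*w^2 - 135*w - 54
(5) = -12*l^2 + l*(60 - 6*s)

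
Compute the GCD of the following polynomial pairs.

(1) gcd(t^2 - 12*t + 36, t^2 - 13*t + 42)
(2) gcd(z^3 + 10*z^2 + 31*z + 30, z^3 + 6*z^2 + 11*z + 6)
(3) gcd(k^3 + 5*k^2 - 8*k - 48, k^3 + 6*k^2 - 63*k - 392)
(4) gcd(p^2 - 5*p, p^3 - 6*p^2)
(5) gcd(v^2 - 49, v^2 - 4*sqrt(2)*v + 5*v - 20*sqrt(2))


(1) = gcd((t - 6)^2, (t - 7)*(t - 6)) = t - 6
(2) = gcd((z + 2)*(z + 3)*(z + 5), (z + 1)*(z + 2)*(z + 3)) = z^2 + 5*z + 6
(3) = 1
(4) = p
(5) = 1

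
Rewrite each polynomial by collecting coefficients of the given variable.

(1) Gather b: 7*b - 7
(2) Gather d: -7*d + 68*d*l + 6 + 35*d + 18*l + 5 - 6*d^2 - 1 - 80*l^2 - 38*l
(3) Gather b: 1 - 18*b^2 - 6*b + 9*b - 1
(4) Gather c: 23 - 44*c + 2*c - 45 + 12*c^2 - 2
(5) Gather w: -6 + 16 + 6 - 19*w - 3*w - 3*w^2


(1) = 7*b - 7
(2) = -6*d^2 + d*(68*l + 28) - 80*l^2 - 20*l + 10
(3) = -18*b^2 + 3*b
(4) = 12*c^2 - 42*c - 24
(5) = -3*w^2 - 22*w + 16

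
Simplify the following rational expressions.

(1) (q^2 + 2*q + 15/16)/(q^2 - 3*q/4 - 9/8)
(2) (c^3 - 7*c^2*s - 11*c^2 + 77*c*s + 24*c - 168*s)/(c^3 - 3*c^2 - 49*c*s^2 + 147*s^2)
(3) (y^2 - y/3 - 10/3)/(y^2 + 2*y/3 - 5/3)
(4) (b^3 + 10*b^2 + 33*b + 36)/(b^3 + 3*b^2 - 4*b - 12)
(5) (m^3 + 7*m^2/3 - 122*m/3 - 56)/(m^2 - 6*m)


(1) = (4*q + 5)/(4*q - 6)
(2) = (c - 8)/(c + 7*s)
(3) = (y - 2)/(y - 1)
(4) = (b^2 + 7*b + 12)/(b^2 - 4)
(5) = (3*m^2 + 25*m + 28)/(3*m)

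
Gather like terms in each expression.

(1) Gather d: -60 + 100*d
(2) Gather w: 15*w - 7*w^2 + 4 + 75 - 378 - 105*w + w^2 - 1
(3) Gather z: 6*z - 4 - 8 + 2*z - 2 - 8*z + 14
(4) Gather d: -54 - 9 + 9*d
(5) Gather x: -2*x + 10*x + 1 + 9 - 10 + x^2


(1) = 100*d - 60
(2) = -6*w^2 - 90*w - 300
(3) = 0
(4) = 9*d - 63
(5) = x^2 + 8*x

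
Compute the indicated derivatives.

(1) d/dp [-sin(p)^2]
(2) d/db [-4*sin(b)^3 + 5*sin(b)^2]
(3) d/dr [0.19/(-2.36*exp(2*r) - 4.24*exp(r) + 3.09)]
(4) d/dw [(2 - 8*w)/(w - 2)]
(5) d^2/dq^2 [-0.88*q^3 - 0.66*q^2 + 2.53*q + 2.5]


(1) = -sin(2*p)
(2) = 2*(5 - 6*sin(b))*sin(b)*cos(b)
(3) = (0.8968*exp(r) + 0.8056)*exp(r)/(2.36*exp(2*r) + 4.24*exp(r) - 3.09)^2
(4) = 14/(w - 2)^2
(5) = -5.28*q - 1.32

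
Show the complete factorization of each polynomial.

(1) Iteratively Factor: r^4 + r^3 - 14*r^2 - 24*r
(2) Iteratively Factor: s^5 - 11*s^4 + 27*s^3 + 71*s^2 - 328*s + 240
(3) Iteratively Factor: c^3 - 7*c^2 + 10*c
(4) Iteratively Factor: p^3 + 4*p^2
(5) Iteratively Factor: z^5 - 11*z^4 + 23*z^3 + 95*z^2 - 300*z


(1) = (r + 3)*(r^3 - 2*r^2 - 8*r) = (r - 4)*(r + 3)*(r^2 + 2*r) = r*(r - 4)*(r + 3)*(r + 2)
(2) = (s - 5)*(s^4 - 6*s^3 - 3*s^2 + 56*s - 48) = (s - 5)*(s - 1)*(s^3 - 5*s^2 - 8*s + 48) = (s - 5)*(s - 4)*(s - 1)*(s^2 - s - 12) = (s - 5)*(s - 4)^2*(s - 1)*(s + 3)
(3) = (c - 2)*(c^2 - 5*c) = (c - 5)*(c - 2)*(c)
(4) = (p + 4)*(p^2) = p*(p + 4)*(p)
(5) = (z - 5)*(z^4 - 6*z^3 - 7*z^2 + 60*z) = (z - 5)*(z + 3)*(z^3 - 9*z^2 + 20*z) = (z - 5)^2*(z + 3)*(z^2 - 4*z) = (z - 5)^2*(z - 4)*(z + 3)*(z)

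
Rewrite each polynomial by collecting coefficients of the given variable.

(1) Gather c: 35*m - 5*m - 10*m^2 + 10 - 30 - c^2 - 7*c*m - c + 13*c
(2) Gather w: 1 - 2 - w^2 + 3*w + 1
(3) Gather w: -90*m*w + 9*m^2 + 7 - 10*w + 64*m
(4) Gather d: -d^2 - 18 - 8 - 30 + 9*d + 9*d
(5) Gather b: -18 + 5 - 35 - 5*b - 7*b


(1) = -c^2 + c*(12 - 7*m) - 10*m^2 + 30*m - 20
(2) = -w^2 + 3*w
(3) = 9*m^2 + 64*m + w*(-90*m - 10) + 7
(4) = -d^2 + 18*d - 56
(5) = -12*b - 48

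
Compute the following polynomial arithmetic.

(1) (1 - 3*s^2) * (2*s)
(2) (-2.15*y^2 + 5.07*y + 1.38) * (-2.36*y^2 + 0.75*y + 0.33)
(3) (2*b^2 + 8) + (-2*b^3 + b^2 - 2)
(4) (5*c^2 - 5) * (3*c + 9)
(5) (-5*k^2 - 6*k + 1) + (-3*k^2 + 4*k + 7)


(1) = -6*s^3 + 2*s
(2) = 5.074*y^4 - 13.5777*y^3 - 0.1638*y^2 + 2.7081*y + 0.4554
(3) = -2*b^3 + 3*b^2 + 6
(4) = 15*c^3 + 45*c^2 - 15*c - 45
(5) = -8*k^2 - 2*k + 8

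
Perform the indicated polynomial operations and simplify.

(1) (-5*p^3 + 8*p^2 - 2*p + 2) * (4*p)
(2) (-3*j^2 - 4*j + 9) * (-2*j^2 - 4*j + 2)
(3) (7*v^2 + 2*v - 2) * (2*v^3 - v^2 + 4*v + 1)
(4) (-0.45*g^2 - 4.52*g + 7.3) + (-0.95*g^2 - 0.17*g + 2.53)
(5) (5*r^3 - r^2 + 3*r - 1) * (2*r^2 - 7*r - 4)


(1) = -20*p^4 + 32*p^3 - 8*p^2 + 8*p
(2) = 6*j^4 + 20*j^3 - 8*j^2 - 44*j + 18
(3) = 14*v^5 - 3*v^4 + 22*v^3 + 17*v^2 - 6*v - 2
(4) = -1.4*g^2 - 4.69*g + 9.83
(5) = 10*r^5 - 37*r^4 - 7*r^3 - 19*r^2 - 5*r + 4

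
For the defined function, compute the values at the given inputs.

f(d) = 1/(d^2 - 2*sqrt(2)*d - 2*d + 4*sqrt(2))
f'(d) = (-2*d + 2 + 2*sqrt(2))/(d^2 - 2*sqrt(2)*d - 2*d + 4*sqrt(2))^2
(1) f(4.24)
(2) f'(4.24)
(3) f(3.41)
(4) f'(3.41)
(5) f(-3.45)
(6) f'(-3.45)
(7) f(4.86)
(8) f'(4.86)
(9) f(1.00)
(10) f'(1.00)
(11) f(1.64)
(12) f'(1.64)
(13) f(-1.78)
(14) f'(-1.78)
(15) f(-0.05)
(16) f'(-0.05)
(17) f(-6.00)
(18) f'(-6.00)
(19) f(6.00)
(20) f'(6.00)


(1) = 0.32
(2) = -0.37
(3) = 1.22
(4) = -2.96
(5) = 0.03
(6) = 0.01
(7) = 0.17
(8) = -0.14
(9) = 0.55
(10) = 0.85
(11) = 2.34
(12) = 8.46
(13) = 0.06
(14) = 0.03
(15) = 0.17
(16) = 0.14
(17) = 0.01
(18) = 0.00
(19) = 0.08
(20) = -0.04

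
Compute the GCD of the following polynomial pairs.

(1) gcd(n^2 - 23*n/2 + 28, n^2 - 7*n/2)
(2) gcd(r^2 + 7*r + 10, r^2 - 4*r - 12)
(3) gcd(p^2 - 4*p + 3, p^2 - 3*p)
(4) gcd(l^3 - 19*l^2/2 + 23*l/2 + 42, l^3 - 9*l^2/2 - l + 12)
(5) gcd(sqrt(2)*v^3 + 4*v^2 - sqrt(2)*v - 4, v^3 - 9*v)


(1) = gcd((n - 8)*(n - 7/2), n*(n - 7/2)) = n - 7/2
(2) = gcd((r + 2)*(r + 5), (r - 6)*(r + 2)) = r + 2
(3) = gcd((p - 3)*(p - 1), p*(p - 3)) = p - 3
(4) = l^2 - 5*l/2 - 6
(5) = 1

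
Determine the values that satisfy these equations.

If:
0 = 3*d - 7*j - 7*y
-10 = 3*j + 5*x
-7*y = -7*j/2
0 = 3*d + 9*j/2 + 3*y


Then:
d = 0
j = 0
x = -2
y = 0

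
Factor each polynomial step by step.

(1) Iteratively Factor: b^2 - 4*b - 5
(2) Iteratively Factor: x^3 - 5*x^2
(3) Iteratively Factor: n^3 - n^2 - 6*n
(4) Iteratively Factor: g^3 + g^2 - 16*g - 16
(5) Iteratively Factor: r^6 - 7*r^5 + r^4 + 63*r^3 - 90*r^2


(1) = (b - 5)*(b + 1)
(2) = (x - 5)*(x^2) = x*(x - 5)*(x)
(3) = (n - 3)*(n^2 + 2*n) = (n - 3)*(n + 2)*(n)
(4) = (g + 1)*(g^2 - 16) = (g - 4)*(g + 1)*(g + 4)
(5) = (r - 5)*(r^5 - 2*r^4 - 9*r^3 + 18*r^2) = (r - 5)*(r - 2)*(r^4 - 9*r^2) = r*(r - 5)*(r - 2)*(r^3 - 9*r) = r*(r - 5)*(r - 2)*(r + 3)*(r^2 - 3*r) = r^2*(r - 5)*(r - 2)*(r + 3)*(r - 3)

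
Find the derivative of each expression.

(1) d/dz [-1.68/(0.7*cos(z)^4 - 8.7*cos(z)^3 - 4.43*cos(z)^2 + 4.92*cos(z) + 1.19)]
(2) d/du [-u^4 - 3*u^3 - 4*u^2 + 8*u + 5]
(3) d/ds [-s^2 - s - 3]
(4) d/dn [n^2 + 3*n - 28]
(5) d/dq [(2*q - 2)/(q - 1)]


(1) = (-4.704*cos(z)^3 + 43.848*cos(z)^2 + 14.8848*cos(z) - 8.2656)*sin(z)/(0.7*cos(z)^4 - 8.7*cos(z)^3 - 4.43*cos(z)^2 + 4.92*cos(z) + 1.19)^2
(2) = -4*u^3 - 9*u^2 - 8*u + 8
(3) = -2*s - 1
(4) = 2*n + 3
(5) = 0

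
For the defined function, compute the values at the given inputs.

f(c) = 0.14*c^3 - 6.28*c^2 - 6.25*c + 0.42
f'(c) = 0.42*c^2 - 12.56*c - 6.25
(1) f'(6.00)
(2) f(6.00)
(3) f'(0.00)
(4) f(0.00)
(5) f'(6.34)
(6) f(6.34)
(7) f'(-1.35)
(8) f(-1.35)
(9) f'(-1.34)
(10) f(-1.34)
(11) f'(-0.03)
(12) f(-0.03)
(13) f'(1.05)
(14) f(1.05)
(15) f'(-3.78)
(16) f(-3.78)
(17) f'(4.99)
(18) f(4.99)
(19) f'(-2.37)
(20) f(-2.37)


(1) = -66.49
(2) = -232.92
(3) = -6.25
(4) = 0.42
(5) = -69.00
(6) = -255.96
(7) = 11.47
(8) = -2.93
(9) = 11.33
(10) = -2.82
(11) = -5.87
(12) = 0.60
(13) = -18.97
(14) = -12.90
(15) = 47.23
(16) = -73.25
(17) = -58.47
(18) = -169.74
(19) = 25.88
(20) = -21.91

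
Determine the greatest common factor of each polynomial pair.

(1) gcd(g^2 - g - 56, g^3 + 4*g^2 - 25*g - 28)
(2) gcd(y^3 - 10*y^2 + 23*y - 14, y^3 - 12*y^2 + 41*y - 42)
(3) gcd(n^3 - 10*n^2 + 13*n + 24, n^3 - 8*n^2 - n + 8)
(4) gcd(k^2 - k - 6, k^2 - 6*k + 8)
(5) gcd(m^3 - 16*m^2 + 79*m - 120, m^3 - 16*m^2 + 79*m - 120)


(1) = gcd((g - 8)*(g + 7), (g - 4)*(g + 1)*(g + 7)) = g + 7
(2) = gcd((y - 7)*(y - 2)*(y - 1), (y - 7)*(y - 3)*(y - 2)) = y^2 - 9*y + 14
(3) = n^2 - 7*n - 8
(4) = 1
(5) = gcd((m - 8)*(m - 5)*(m - 3), (m - 8)*(m - 5)*(m - 3)) = m^3 - 16*m^2 + 79*m - 120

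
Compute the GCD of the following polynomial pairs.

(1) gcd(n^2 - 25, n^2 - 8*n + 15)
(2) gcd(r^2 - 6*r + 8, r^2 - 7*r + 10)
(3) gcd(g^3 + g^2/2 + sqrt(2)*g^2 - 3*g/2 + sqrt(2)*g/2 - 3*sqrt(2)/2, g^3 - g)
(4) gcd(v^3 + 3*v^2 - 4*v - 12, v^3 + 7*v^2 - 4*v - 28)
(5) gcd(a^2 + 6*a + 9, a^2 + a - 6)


(1) = gcd((n - 5)*(n + 5), (n - 5)*(n - 3)) = n - 5
(2) = gcd((r - 4)*(r - 2), (r - 5)*(r - 2)) = r - 2
(3) = g - 1
(4) = v^2 - 4
(5) = gcd((a + 3)^2, (a - 2)*(a + 3)) = a + 3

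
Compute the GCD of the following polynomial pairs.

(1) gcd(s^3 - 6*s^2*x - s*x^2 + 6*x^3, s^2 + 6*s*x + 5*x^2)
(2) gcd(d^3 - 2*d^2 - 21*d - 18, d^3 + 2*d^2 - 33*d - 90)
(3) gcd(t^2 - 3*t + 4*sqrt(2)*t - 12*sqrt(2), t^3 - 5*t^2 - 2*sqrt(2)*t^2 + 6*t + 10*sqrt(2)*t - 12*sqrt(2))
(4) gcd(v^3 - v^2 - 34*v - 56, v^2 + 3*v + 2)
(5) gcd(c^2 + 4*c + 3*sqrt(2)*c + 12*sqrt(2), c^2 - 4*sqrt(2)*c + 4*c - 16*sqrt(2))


(1) = s + x
(2) = gcd((d - 6)*(d + 1)*(d + 3), (d - 6)*(d + 3)*(d + 5)) = d^2 - 3*d - 18
(3) = t - 3
(4) = gcd((v - 7)*(v + 2)*(v + 4), (v + 1)*(v + 2)) = v + 2
(5) = gcd((c + 4)*(c + 3*sqrt(2)), (c + 4)*(c - 4*sqrt(2))) = c + 4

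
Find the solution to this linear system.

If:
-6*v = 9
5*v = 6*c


Then:
c = -5/4
v = -3/2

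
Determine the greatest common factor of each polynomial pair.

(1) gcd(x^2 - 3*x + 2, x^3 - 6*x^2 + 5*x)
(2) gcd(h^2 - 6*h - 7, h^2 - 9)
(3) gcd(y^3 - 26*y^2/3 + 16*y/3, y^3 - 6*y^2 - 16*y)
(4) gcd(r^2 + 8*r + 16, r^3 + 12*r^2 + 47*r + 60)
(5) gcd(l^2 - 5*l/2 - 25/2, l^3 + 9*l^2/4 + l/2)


(1) = x - 1
(2) = gcd((h - 7)*(h + 1), (h - 3)*(h + 3)) = 1
(3) = gcd(y*(y - 8)*(y - 2/3), y*(y - 8)*(y + 2)) = y^2 - 8*y
(4) = gcd((r + 4)^2, (r + 3)*(r + 4)*(r + 5)) = r + 4
(5) = 1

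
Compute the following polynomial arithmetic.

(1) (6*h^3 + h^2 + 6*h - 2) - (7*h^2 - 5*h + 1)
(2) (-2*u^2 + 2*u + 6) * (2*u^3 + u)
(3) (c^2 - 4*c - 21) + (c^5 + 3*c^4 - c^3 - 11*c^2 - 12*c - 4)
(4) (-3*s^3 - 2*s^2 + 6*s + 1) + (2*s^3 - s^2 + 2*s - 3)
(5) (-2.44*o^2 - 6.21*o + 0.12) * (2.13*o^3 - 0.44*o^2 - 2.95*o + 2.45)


(1) = 6*h^3 - 6*h^2 + 11*h - 3
(2) = -4*u^5 + 4*u^4 + 10*u^3 + 2*u^2 + 6*u
(3) = c^5 + 3*c^4 - c^3 - 10*c^2 - 16*c - 25
(4) = -s^3 - 3*s^2 + 8*s - 2
(5) = -5.1972*o^5 - 12.1537*o^4 + 10.186*o^3 + 12.2887*o^2 - 15.5685*o + 0.294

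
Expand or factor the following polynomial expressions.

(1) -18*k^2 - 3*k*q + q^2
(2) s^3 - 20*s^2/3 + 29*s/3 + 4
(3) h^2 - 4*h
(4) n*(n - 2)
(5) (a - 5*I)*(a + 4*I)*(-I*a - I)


(1) = (-6*k + q)*(3*k + q)
(2) = (s - 4)*(s - 3)*(s + 1/3)
(3) = h*(h - 4)
(4) = n^2 - 2*n
(5) = -I*a^3 - a^2 - I*a^2 - a - 20*I*a - 20*I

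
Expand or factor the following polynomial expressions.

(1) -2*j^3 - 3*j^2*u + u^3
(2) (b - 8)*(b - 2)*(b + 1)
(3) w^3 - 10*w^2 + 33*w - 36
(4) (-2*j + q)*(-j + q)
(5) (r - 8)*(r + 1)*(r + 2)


(1) = (-2*j + u)*(j + u)^2
(2) = b^3 - 9*b^2 + 6*b + 16
(3) = (w - 4)*(w - 3)^2
(4) = 2*j^2 - 3*j*q + q^2
(5) = r^3 - 5*r^2 - 22*r - 16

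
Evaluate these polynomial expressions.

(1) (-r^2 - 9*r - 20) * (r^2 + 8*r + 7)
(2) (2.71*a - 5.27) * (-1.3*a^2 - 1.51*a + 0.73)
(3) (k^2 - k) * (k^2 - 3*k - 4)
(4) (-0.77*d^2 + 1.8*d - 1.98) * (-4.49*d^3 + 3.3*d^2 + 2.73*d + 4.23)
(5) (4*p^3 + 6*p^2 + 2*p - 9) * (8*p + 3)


(1) = -r^4 - 17*r^3 - 99*r^2 - 223*r - 140
(2) = -3.523*a^3 + 2.7589*a^2 + 9.936*a - 3.8471
(3) = k^4 - 4*k^3 - k^2 + 4*k
(4) = 3.4573*d^5 - 10.623*d^4 + 12.7281*d^3 - 4.8771*d^2 + 2.2086*d - 8.3754
(5) = 32*p^4 + 60*p^3 + 34*p^2 - 66*p - 27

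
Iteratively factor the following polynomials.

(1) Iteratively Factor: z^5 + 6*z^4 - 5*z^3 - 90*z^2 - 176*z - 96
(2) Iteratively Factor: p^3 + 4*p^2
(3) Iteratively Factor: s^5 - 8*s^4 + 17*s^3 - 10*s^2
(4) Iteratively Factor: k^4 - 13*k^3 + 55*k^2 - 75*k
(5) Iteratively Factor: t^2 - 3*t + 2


(1) = (z - 4)*(z^4 + 10*z^3 + 35*z^2 + 50*z + 24) = (z - 4)*(z + 4)*(z^3 + 6*z^2 + 11*z + 6) = (z - 4)*(z + 2)*(z + 4)*(z^2 + 4*z + 3) = (z - 4)*(z + 1)*(z + 2)*(z + 4)*(z + 3)
(2) = (p)*(p^2 + 4*p) = p^2*(p + 4)
(3) = (s)*(s^4 - 8*s^3 + 17*s^2 - 10*s) = s*(s - 5)*(s^3 - 3*s^2 + 2*s) = s*(s - 5)*(s - 2)*(s^2 - s) = s^2*(s - 5)*(s - 2)*(s - 1)
(4) = (k - 5)*(k^3 - 8*k^2 + 15*k) = (k - 5)*(k - 3)*(k^2 - 5*k) = k*(k - 5)*(k - 3)*(k - 5)
(5) = (t - 1)*(t - 2)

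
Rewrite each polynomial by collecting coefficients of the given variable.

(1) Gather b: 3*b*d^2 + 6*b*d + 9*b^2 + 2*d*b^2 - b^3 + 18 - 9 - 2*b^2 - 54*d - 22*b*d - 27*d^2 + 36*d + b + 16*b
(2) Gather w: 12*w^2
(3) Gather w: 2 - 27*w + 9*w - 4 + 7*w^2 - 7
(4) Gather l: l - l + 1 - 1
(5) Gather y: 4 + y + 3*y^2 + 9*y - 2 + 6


(1) = -b^3 + b^2*(2*d + 7) + b*(3*d^2 - 16*d + 17) - 27*d^2 - 18*d + 9
(2) = 12*w^2
(3) = 7*w^2 - 18*w - 9
(4) = 0
(5) = 3*y^2 + 10*y + 8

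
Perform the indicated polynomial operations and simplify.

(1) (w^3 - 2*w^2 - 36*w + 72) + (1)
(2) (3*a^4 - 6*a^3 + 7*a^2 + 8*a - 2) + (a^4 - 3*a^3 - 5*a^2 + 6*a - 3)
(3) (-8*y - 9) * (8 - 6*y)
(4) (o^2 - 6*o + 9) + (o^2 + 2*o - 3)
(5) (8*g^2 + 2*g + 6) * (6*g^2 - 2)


(1) = w^3 - 2*w^2 - 36*w + 73
(2) = 4*a^4 - 9*a^3 + 2*a^2 + 14*a - 5
(3) = 48*y^2 - 10*y - 72
(4) = 2*o^2 - 4*o + 6
(5) = 48*g^4 + 12*g^3 + 20*g^2 - 4*g - 12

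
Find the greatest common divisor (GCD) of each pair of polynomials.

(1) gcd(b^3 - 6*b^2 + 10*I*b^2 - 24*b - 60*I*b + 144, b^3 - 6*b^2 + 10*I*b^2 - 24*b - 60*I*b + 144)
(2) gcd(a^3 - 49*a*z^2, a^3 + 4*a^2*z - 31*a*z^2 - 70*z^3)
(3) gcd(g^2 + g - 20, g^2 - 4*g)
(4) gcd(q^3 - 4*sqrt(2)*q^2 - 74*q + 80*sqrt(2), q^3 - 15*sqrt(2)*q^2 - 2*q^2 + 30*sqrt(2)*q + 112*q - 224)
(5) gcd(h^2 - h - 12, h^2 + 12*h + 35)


(1) = b^3 + b^2*(-6 + 10*I) + b*(-24 - 60*I) + 144
(2) = a + 7*z
(3) = gcd((g - 4)*(g + 5), g*(g - 4)) = g - 4
(4) = q - 8*sqrt(2)
(5) = gcd((h - 4)*(h + 3), (h + 5)*(h + 7)) = 1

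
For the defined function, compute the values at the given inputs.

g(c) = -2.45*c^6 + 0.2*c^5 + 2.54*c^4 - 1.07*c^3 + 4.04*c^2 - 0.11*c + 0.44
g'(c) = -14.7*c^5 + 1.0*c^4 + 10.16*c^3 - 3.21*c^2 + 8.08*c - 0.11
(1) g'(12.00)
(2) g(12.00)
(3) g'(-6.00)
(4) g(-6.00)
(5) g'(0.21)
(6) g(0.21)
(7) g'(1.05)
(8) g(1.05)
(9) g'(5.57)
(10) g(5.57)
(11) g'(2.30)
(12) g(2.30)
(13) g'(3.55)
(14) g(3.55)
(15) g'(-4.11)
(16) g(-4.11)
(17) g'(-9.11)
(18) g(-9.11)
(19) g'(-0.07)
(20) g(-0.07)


(1) = -3619903.31
(2) = -7214493.04
(3) = 113244.49
(4) = -112192.90
(5) = 1.54
(6) = 0.59
(7) = -0.95
(8) = 3.60
(9) = -76148.59
(10) = -69706.57
(11) = -793.05
(12) = -270.20
(13) = -7686.69
(14) = -4384.57
(15) = 16732.00
(16) = -11175.46
(17) = 921244.62
(18) = -1394387.11
(19) = -0.69
(20) = 0.47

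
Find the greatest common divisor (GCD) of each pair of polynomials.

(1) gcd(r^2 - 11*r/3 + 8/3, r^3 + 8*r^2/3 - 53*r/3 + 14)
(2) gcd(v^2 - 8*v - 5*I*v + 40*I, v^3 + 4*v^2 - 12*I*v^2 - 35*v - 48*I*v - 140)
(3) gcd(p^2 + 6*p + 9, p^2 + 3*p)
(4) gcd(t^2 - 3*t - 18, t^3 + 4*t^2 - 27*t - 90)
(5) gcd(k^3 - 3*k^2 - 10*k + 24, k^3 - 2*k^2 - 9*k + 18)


(1) = gcd((r - 8/3)*(r - 1), (r - 7/3)*(r - 1)*(r + 6)) = r - 1
(2) = gcd((v - 8)*(v - 5*I), (v + 4)*(v - 7*I)*(v - 5*I)) = v - 5*I
(3) = p + 3
(4) = gcd((t - 6)*(t + 3), (t - 5)*(t + 3)*(t + 6)) = t + 3
(5) = gcd((k - 4)*(k - 2)*(k + 3), (k - 3)*(k - 2)*(k + 3)) = k^2 + k - 6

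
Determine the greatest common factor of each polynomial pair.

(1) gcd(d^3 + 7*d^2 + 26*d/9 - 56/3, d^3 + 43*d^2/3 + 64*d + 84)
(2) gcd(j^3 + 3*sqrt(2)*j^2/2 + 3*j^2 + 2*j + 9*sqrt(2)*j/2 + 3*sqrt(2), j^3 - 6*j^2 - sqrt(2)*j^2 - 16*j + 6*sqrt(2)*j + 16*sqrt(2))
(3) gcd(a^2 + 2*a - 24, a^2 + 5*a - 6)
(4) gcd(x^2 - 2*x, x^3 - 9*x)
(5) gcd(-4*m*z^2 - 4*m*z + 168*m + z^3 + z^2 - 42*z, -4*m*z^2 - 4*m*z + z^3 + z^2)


(1) = d^2 + 25*d/3 + 14
(2) = gcd((j + 1)*(j + 2)*(j + 3*sqrt(2)/2), (j - 8)*(j + 2)*(j - sqrt(2))) = j + 2
(3) = gcd((a - 4)*(a + 6), (a - 1)*(a + 6)) = a + 6
(4) = gcd(x*(x - 2), x*(x - 3)*(x + 3)) = x
(5) = gcd((-4*m + z)*(z - 6)*(z + 7), z*(-4*m + z)*(z + 1)) = -4*m + z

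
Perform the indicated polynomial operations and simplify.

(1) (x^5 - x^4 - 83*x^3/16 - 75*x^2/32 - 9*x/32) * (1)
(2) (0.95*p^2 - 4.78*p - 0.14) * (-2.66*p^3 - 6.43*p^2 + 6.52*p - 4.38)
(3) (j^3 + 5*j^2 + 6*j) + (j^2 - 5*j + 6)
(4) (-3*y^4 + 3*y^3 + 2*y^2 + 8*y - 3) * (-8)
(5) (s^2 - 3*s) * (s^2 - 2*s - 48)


(1) = x^5 - x^4 - 83*x^3/16 - 75*x^2/32 - 9*x/32
(2) = -2.527*p^5 + 6.6063*p^4 + 37.3018*p^3 - 34.4264*p^2 + 20.0236*p + 0.6132
(3) = j^3 + 6*j^2 + j + 6
(4) = 24*y^4 - 24*y^3 - 16*y^2 - 64*y + 24
(5) = s^4 - 5*s^3 - 42*s^2 + 144*s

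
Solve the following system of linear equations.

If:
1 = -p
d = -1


Then:
d = -1
p = -1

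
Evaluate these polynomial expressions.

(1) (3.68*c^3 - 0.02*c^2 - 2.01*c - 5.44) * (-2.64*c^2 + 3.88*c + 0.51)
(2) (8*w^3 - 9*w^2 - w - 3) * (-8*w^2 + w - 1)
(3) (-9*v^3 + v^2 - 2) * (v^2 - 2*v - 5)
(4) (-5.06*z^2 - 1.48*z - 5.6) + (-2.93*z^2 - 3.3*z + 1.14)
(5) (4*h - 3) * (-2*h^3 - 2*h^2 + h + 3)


(1) = -9.7152*c^5 + 14.3312*c^4 + 7.1056*c^3 + 6.5526*c^2 - 22.1323*c - 2.7744
(2) = -64*w^5 + 80*w^4 - 9*w^3 + 32*w^2 - 2*w + 3
(3) = -9*v^5 + 19*v^4 + 43*v^3 - 7*v^2 + 4*v + 10
(4) = -7.99*z^2 - 4.78*z - 4.46
(5) = -8*h^4 - 2*h^3 + 10*h^2 + 9*h - 9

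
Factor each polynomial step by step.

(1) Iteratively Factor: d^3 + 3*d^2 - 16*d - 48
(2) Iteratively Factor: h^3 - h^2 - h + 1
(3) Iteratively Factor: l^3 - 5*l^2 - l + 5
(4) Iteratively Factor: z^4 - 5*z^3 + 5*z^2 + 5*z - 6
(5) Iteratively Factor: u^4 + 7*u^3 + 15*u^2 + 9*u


(1) = (d + 3)*(d^2 - 16) = (d - 4)*(d + 3)*(d + 4)
(2) = (h - 1)*(h^2 - 1) = (h - 1)*(h + 1)*(h - 1)
(3) = (l - 5)*(l^2 - 1) = (l - 5)*(l - 1)*(l + 1)
(4) = (z + 1)*(z^3 - 6*z^2 + 11*z - 6) = (z - 3)*(z + 1)*(z^2 - 3*z + 2) = (z - 3)*(z - 1)*(z + 1)*(z - 2)
(5) = (u + 3)*(u^3 + 4*u^2 + 3*u) = (u + 1)*(u + 3)*(u^2 + 3*u) = (u + 1)*(u + 3)^2*(u)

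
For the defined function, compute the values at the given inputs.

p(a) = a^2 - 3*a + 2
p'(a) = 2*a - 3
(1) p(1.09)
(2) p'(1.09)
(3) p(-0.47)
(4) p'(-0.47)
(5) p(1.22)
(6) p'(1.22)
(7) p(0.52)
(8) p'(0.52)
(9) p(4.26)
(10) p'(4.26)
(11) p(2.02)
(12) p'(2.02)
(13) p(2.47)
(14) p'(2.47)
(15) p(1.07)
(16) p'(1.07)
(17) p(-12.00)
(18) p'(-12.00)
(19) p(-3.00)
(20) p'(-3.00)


(1) = -0.08
(2) = -0.82
(3) = 3.63
(4) = -3.94
(5) = -0.17
(6) = -0.56
(7) = 0.71
(8) = -1.96
(9) = 7.37
(10) = 5.52
(11) = 0.02
(12) = 1.04
(13) = 0.69
(14) = 1.94
(15) = -0.07
(16) = -0.86
(17) = 182.00
(18) = -27.00
(19) = 20.00
(20) = -9.00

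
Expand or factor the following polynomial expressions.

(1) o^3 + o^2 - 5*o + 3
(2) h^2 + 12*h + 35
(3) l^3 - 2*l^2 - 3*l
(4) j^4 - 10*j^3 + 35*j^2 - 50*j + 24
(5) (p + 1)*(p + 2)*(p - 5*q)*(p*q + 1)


(1) = (o - 1)^2*(o + 3)
(2) = (h + 5)*(h + 7)
(3) = l*(l - 3)*(l + 1)
(4) = (j - 4)*(j - 3)*(j - 2)*(j - 1)
(5) = p^4*q - 5*p^3*q^2 + 3*p^3*q + p^3 - 15*p^2*q^2 - 3*p^2*q + 3*p^2 - 10*p*q^2 - 15*p*q + 2*p - 10*q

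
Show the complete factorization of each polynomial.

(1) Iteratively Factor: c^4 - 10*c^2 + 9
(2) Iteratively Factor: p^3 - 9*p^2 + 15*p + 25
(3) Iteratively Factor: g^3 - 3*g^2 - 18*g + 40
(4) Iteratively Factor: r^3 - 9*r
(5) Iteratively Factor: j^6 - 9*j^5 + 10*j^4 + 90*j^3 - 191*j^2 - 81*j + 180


(1) = (c + 1)*(c^3 - c^2 - 9*c + 9) = (c - 1)*(c + 1)*(c^2 - 9) = (c - 1)*(c + 1)*(c + 3)*(c - 3)
(2) = (p - 5)*(p^2 - 4*p - 5) = (p - 5)^2*(p + 1)
(3) = (g - 5)*(g^2 + 2*g - 8) = (g - 5)*(g - 2)*(g + 4)
(4) = (r + 3)*(r^2 - 3*r) = r*(r + 3)*(r - 3)
(5) = (j + 1)*(j^5 - 10*j^4 + 20*j^3 + 70*j^2 - 261*j + 180) = (j - 5)*(j + 1)*(j^4 - 5*j^3 - 5*j^2 + 45*j - 36) = (j - 5)*(j - 1)*(j + 1)*(j^3 - 4*j^2 - 9*j + 36) = (j - 5)*(j - 3)*(j - 1)*(j + 1)*(j^2 - j - 12) = (j - 5)*(j - 3)*(j - 1)*(j + 1)*(j + 3)*(j - 4)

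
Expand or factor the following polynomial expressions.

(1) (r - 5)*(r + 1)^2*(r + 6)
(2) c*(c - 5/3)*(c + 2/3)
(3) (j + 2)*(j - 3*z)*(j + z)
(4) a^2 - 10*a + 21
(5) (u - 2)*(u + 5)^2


(1) = r^4 + 3*r^3 - 27*r^2 - 59*r - 30
(2) = c^3 - c^2 - 10*c/9
(3) = j^3 - 2*j^2*z + 2*j^2 - 3*j*z^2 - 4*j*z - 6*z^2
(4) = (a - 7)*(a - 3)
(5) = u^3 + 8*u^2 + 5*u - 50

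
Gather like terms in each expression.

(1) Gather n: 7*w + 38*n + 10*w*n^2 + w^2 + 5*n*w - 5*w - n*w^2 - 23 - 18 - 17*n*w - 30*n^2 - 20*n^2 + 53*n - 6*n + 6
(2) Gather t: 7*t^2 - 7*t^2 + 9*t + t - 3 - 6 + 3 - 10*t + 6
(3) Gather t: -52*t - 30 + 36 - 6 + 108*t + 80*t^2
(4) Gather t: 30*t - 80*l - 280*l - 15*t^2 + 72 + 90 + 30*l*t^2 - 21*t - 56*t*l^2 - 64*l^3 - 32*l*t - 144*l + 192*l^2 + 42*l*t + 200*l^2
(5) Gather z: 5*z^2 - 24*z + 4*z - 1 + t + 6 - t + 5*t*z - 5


(1) = n^2*(10*w - 50) + n*(-w^2 - 12*w + 85) + w^2 + 2*w - 35
(2) = 0
(3) = 80*t^2 + 56*t
(4) = -64*l^3 + 392*l^2 - 504*l + t^2*(30*l - 15) + t*(-56*l^2 + 10*l + 9) + 162
(5) = 5*z^2 + z*(5*t - 20)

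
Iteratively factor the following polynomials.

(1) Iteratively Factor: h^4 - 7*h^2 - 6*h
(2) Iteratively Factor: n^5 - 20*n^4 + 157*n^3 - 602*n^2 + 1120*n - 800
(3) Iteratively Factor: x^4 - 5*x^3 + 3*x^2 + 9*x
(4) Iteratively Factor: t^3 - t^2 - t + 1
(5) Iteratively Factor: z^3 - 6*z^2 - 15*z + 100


(1) = (h + 2)*(h^3 - 2*h^2 - 3*h) = (h - 3)*(h + 2)*(h^2 + h) = (h - 3)*(h + 1)*(h + 2)*(h)
(2) = (n - 5)*(n^4 - 15*n^3 + 82*n^2 - 192*n + 160) = (n - 5)*(n - 2)*(n^3 - 13*n^2 + 56*n - 80) = (n - 5)*(n - 4)*(n - 2)*(n^2 - 9*n + 20) = (n - 5)^2*(n - 4)*(n - 2)*(n - 4)
(3) = (x - 3)*(x^3 - 2*x^2 - 3*x) = (x - 3)^2*(x^2 + x) = (x - 3)^2*(x + 1)*(x)
(4) = (t - 1)*(t^2 - 1) = (t - 1)^2*(t + 1)
(5) = (z - 5)*(z^2 - z - 20) = (z - 5)^2*(z + 4)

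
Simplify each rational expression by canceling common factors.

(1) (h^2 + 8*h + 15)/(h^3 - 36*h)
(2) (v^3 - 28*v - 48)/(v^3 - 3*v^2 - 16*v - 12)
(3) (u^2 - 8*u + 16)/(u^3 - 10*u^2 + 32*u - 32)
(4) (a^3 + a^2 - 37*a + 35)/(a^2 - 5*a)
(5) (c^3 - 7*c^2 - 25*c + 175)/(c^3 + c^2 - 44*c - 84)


(1) = (h^2 + 8*h + 15)/(h^3 - 36*h)
(2) = (v + 4)/(v + 1)
(3) = 1/(u - 2)
(4) = (a^2 + 6*a - 7)/a
(5) = (c^2 - 25)/(c^2 + 8*c + 12)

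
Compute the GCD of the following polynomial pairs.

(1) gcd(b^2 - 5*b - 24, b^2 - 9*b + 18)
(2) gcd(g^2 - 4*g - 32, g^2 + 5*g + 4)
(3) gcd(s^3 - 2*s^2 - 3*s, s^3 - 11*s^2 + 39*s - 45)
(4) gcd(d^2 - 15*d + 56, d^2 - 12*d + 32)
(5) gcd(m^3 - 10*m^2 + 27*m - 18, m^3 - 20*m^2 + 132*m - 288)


(1) = gcd((b - 8)*(b + 3), (b - 6)*(b - 3)) = 1
(2) = gcd((g - 8)*(g + 4), (g + 1)*(g + 4)) = g + 4
(3) = gcd(s*(s - 3)*(s + 1), (s - 5)*(s - 3)^2) = s - 3
(4) = gcd((d - 8)*(d - 7), (d - 8)*(d - 4)) = d - 8
(5) = m - 6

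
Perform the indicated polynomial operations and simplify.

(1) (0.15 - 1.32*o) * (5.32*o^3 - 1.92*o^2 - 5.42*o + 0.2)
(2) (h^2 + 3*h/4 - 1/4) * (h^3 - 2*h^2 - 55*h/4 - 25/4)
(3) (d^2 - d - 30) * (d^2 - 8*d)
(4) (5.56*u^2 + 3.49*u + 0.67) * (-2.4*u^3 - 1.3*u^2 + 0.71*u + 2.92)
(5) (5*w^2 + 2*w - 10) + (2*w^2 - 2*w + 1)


(1) = -7.0224*o^4 + 3.3324*o^3 + 6.8664*o^2 - 1.077*o + 0.03
(2) = h^5 - 5*h^4/4 - 31*h^3/2 - 257*h^2/16 - 5*h/4 + 25/16
(3) = d^4 - 9*d^3 - 22*d^2 + 240*d
(4) = -13.344*u^5 - 15.604*u^4 - 2.1974*u^3 + 17.8421*u^2 + 10.6665*u + 1.9564
(5) = 7*w^2 - 9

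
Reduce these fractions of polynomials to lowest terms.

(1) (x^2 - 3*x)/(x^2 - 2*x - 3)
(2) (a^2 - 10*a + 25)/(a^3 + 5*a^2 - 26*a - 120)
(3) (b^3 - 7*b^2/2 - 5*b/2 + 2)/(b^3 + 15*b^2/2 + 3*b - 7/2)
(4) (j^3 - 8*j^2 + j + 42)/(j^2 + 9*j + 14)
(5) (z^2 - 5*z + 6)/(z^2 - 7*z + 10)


(1) = x/(x + 1)
(2) = (a - 5)/(a^2 + 10*a + 24)
(3) = (b - 4)/(b + 7)
(4) = (j^2 - 10*j + 21)/(j + 7)
(5) = (z - 3)/(z - 5)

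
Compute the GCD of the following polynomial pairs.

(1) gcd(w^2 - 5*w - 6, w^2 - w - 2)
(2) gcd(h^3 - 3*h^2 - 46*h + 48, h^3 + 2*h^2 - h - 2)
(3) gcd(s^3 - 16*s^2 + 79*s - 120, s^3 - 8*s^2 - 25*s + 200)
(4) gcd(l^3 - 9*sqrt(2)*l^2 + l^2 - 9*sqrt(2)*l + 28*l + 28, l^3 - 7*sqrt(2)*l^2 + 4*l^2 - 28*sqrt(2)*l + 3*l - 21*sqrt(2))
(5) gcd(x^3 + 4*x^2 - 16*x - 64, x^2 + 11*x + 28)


(1) = w + 1
(2) = h - 1
(3) = gcd((s - 8)*(s - 5)*(s - 3), (s - 8)*(s - 5)*(s + 5)) = s^2 - 13*s + 40
(4) = l^2 + l*(1 - 7*sqrt(2)) - 7*sqrt(2)
(5) = x + 4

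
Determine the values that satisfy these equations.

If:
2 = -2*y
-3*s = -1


Then:
s = 1/3
y = -1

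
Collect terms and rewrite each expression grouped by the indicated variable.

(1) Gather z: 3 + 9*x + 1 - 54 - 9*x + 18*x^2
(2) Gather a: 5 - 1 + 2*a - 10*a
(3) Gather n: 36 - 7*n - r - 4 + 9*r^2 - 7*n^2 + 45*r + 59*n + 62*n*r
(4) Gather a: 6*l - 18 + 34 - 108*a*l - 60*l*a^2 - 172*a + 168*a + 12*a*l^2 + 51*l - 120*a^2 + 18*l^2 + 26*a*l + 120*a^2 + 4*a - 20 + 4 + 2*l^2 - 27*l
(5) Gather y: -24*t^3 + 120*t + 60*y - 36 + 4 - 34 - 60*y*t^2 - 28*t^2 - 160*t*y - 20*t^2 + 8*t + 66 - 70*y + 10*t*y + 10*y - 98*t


(1) = 18*x^2 - 50
(2) = 4 - 8*a
(3) = -7*n^2 + n*(62*r + 52) + 9*r^2 + 44*r + 32
(4) = -60*a^2*l + a*(12*l^2 - 82*l) + 20*l^2 + 30*l
(5) = -24*t^3 - 48*t^2 + 30*t + y*(-60*t^2 - 150*t)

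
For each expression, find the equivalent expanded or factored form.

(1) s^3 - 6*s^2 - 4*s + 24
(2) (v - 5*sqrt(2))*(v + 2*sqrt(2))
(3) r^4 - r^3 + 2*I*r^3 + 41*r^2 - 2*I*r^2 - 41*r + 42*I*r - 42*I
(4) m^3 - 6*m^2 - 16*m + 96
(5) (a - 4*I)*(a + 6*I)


(1) = (s - 6)*(s - 2)*(s + 2)
(2) = v^2 - 3*sqrt(2)*v - 20
(3) = (r - 1)*(r - 6*I)*(r + I)*(r + 7*I)
(4) = (m - 6)*(m - 4)*(m + 4)
(5) = a^2 + 2*I*a + 24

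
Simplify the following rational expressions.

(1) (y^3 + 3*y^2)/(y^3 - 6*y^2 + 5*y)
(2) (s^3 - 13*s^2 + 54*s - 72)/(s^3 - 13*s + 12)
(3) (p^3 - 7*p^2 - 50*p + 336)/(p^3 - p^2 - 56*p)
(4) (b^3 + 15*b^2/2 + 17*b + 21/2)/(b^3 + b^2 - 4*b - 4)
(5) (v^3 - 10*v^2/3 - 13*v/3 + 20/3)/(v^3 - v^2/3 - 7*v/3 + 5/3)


(1) = (y^2 + 3*y)/(y^2 - 6*y + 5)
(2) = (s^2 - 10*s + 24)/(s^2 + 3*s - 4)
(3) = (p - 6)/p
(4) = (2*b^2 + 13*b + 21)/(2*b^2 - 8)
(5) = (v - 4)/(v - 1)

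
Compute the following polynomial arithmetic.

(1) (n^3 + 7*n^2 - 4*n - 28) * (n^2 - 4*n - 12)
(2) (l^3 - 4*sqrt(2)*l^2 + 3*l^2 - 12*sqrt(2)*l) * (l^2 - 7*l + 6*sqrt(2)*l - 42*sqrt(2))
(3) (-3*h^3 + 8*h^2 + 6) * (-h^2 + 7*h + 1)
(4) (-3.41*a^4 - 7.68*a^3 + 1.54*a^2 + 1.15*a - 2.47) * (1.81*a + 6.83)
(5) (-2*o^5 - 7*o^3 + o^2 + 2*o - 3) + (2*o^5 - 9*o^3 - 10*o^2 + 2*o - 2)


(1) = n^5 + 3*n^4 - 44*n^3 - 96*n^2 + 160*n + 336
(2) = l^5 - 4*l^4 + 2*sqrt(2)*l^4 - 69*l^3 - 8*sqrt(2)*l^3 - 42*sqrt(2)*l^2 + 192*l^2 + 1008*l
(3) = 3*h^5 - 29*h^4 + 53*h^3 + 2*h^2 + 42*h + 6
(4) = -6.1721*a^5 - 37.1911*a^4 - 49.667*a^3 + 12.5997*a^2 + 3.3838*a - 16.8701
(5) = -16*o^3 - 9*o^2 + 4*o - 5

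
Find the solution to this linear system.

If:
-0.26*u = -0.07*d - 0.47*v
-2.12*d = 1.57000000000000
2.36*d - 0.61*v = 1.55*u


Then:
d = -0.74
u = -0.96
v = -0.42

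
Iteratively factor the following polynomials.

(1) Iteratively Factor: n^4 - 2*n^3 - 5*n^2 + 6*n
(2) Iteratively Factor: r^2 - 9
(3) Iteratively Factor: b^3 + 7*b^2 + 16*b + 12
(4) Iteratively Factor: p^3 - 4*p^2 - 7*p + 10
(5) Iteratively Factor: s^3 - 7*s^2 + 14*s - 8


(1) = (n + 2)*(n^3 - 4*n^2 + 3*n) = n*(n + 2)*(n^2 - 4*n + 3) = n*(n - 1)*(n + 2)*(n - 3)
(2) = (r + 3)*(r - 3)
(3) = (b + 3)*(b^2 + 4*b + 4) = (b + 2)*(b + 3)*(b + 2)
(4) = (p + 2)*(p^2 - 6*p + 5) = (p - 5)*(p + 2)*(p - 1)
(5) = (s - 1)*(s^2 - 6*s + 8) = (s - 2)*(s - 1)*(s - 4)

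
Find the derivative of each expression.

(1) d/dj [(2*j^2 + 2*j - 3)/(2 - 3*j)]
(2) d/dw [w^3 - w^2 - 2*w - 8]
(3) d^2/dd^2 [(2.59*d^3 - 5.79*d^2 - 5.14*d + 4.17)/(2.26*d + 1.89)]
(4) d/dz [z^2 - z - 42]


(1) = (-6*j^2 + 8*j - 5)/(9*j^2 - 12*j + 4)
(2) = 3*w^2 - 2*w - 2
(3) = (26.457368*d^3 + 66.377556*d^2 + 55.510434*d + 45.142458)/(11.543176*d^3 + 28.960092*d^2 + 24.218838*d + 6.751269)
(4) = 2*z - 1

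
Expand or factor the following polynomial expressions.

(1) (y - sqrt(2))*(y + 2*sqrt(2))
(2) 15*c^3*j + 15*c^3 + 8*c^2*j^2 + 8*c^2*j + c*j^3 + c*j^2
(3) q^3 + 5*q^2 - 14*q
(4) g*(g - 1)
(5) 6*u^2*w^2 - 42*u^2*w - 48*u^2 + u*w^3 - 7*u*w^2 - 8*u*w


(1) = y^2 + sqrt(2)*y - 4
(2) = (3*c + j)*(5*c + j)*(c*j + c)
(3) = q*(q - 2)*(q + 7)
(4) = g^2 - g
(5) = (6*u + w)*(w - 8)*(u*w + u)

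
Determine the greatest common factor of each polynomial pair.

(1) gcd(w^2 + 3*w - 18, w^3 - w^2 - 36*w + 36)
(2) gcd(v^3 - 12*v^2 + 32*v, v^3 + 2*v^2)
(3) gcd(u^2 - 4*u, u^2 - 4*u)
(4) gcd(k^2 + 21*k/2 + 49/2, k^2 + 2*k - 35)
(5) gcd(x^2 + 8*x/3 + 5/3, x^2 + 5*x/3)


(1) = gcd((w - 3)*(w + 6), (w - 6)*(w - 1)*(w + 6)) = w + 6
(2) = gcd(v*(v - 8)*(v - 4), v^2*(v + 2)) = v
(3) = u^2 - 4*u
(4) = gcd((k + 7/2)*(k + 7), (k - 5)*(k + 7)) = k + 7
(5) = x + 5/3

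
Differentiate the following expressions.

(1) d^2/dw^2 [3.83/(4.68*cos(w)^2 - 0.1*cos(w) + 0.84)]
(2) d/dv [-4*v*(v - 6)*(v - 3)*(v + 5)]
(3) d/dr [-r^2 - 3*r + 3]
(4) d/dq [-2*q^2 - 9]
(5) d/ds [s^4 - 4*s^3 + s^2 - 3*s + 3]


(1) = (-335.544768*(1 - cos(w)^2)^2 + 5.37732*cos(w)^3 - 107.5847*cos(w)^2 - 11.07636*cos(w) + 305.508376)/(4.68*cos(w)^2 - 0.1*cos(w) + 0.84)^3
(2) = -16*v^3 + 48*v^2 + 216*v - 360
(3) = -2*r - 3
(4) = -4*q
(5) = 4*s^3 - 12*s^2 + 2*s - 3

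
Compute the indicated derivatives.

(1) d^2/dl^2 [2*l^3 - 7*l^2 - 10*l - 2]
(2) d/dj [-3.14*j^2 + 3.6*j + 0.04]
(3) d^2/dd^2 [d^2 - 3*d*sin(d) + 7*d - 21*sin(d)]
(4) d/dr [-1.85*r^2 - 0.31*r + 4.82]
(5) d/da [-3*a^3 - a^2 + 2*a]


(1) = 12*l - 14
(2) = 3.6 - 6.28*j
(3) = 3*d*sin(d) + 21*sin(d) - 6*cos(d) + 2
(4) = -3.7*r - 0.31
(5) = -9*a^2 - 2*a + 2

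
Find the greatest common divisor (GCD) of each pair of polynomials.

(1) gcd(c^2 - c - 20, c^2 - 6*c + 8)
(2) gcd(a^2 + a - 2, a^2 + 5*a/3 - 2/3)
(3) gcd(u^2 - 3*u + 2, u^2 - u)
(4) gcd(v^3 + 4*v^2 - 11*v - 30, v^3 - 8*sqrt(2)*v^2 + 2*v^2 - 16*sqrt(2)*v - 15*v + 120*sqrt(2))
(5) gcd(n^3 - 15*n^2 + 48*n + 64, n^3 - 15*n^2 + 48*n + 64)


(1) = gcd((c - 5)*(c + 4), (c - 4)*(c - 2)) = 1
(2) = a + 2
(3) = u - 1
(4) = gcd((v - 3)*(v + 2)*(v + 5), (v - 3)*(v + 5)*(v - 8*sqrt(2))) = v^2 + 2*v - 15
(5) = gcd((n - 8)^2*(n + 1), (n - 8)^2*(n + 1)) = n^3 - 15*n^2 + 48*n + 64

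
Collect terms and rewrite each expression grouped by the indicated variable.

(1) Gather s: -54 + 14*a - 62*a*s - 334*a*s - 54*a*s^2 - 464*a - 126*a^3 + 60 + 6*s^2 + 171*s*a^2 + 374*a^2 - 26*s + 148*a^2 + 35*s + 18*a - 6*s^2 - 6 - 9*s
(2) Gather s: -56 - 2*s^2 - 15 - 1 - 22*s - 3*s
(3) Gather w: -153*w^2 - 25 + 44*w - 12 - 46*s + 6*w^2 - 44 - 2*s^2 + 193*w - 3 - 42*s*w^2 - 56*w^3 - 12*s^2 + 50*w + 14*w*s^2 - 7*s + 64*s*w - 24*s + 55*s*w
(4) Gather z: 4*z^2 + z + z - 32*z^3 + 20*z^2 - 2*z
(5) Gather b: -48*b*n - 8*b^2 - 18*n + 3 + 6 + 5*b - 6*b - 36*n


(1) = -126*a^3 + 522*a^2 - 54*a*s^2 - 432*a + s*(171*a^2 - 396*a)
(2) = -2*s^2 - 25*s - 72
(3) = -14*s^2 - 77*s - 56*w^3 + w^2*(-42*s - 147) + w*(14*s^2 + 119*s + 287) - 84
(4) = -32*z^3 + 24*z^2
(5) = -8*b^2 + b*(-48*n - 1) - 54*n + 9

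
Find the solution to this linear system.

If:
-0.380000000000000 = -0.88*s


Then:
s = 0.43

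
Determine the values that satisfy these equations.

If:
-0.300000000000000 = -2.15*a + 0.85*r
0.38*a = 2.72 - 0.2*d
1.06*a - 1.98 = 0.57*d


Then:
a = 4.54
d = 4.97
r = 11.13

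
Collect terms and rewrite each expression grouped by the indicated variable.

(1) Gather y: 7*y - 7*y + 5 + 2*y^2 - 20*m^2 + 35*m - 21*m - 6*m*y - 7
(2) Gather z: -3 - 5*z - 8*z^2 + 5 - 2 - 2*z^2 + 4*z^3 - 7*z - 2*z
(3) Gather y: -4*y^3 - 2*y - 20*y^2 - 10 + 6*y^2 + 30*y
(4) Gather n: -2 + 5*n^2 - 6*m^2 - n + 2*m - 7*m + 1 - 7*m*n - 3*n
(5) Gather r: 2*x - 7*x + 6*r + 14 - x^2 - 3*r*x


(1) = -20*m^2 - 6*m*y + 14*m + 2*y^2 - 2
(2) = 4*z^3 - 10*z^2 - 14*z
(3) = -4*y^3 - 14*y^2 + 28*y - 10
(4) = -6*m^2 - 5*m + 5*n^2 + n*(-7*m - 4) - 1
(5) = r*(6 - 3*x) - x^2 - 5*x + 14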